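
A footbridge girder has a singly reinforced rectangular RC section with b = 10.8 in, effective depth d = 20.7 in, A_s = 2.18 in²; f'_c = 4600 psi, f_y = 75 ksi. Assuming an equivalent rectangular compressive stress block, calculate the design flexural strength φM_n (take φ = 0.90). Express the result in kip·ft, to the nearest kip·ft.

φM_n ≈ 230 kip·ft

T = A_s f_y = 2.18 × 75 = 163.5 kips.
a = T/(0.85 f'_c b) = 163.5/(0.85 × 4.6 × 10.8) = 3.872 in.
M_n = T(d − a/2) = 163.5 × (20.7 − 1.936) = 3067.9 kip·in = 3067.9/12 = 255.66 kip·ft.
φM_n = 0.90 × 255.66 = 230.09 kip·ft.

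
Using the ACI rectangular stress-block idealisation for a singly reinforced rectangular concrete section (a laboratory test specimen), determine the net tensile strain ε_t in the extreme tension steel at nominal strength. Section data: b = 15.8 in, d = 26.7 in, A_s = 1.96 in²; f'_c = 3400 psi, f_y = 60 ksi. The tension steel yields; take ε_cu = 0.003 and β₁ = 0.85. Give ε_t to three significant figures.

ε_t ≈ 0.0234

a = A_s f_y/(0.85 f'_c b) = 2.575 in.
β₁ = 0.85, so c = a/β₁ = 2.575/0.85 = 3.029 in.
From the linear strain diagram with ε_cu = 0.003: ε_t = 0.003 (d − c)/c = 0.003 × (26.7 − 3.029)/3.029 = 0.0234.
Since ε_t ≥ 0.005, the section is tension-controlled.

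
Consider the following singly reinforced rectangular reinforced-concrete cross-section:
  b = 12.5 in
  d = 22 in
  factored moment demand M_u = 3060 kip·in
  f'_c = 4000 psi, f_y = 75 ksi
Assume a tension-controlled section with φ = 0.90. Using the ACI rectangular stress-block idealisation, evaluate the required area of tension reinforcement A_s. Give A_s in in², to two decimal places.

A_s ≈ 2.27 in²

M_n = M_u/φ = 3060/0.90 = 3400 kip·in.
From M_n = 0.85 f'_c a b (d − a/2):
a = d − √(d² − 2M_n/(0.85 f'_c b)) = 22 − √(22² − 2 × 3400/(0.85 × 4 × 12.5)) = 4.000 in.
A_s = 0.85 f'_c a b / f_y = 0.85 × 4 × 4.000 × 12.5 / 75 = 2.267 in².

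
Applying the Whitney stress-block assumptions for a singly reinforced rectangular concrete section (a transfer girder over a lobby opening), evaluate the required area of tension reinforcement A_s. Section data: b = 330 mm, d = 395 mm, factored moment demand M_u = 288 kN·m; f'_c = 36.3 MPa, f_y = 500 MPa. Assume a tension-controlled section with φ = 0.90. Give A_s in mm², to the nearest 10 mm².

A_s ≈ 1830 mm²

M_n = M_u/φ = 288/0.90 = 320 kN·m.
With M_n = 0.85 f'_c a b (d − a/2), solve the quadratic for a:
a = d − √(d² − 2M_n/(0.85 f'_c b)) = 395 − √(395² − 2 × 320×10⁶/(0.85 × 36.3 × 330)) = 89.76 mm.
A_s = 0.85 f'_c a b / f_y = 0.85 × 36.3 × 89.76 × 330 / 500 = 1827.9 mm².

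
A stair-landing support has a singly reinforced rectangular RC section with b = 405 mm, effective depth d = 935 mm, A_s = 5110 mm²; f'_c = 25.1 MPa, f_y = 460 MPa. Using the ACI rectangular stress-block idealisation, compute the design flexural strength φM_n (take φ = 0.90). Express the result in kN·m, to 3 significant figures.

T = A_s f_y = 5110 × 460 = 2350600 N = 2350.6 kN.
From C = T: a = T/(0.85 f'_c b) = 2350600/(0.85 × 25.1 × 405) = 272.04 mm.
M_n = T(d − a/2) = 2350.6 kN × (935 − 136.02) mm = 1878.08 kN·m.
φM_n = 0.90 × 1878.08 = 1690.27 kN·m.

φM_n ≈ 1690 kN·m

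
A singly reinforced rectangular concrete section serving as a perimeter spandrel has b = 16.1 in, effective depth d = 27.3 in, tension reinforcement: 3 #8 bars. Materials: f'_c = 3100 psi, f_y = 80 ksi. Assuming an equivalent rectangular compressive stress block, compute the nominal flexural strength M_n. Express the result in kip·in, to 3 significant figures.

A_s = 3 × 0.79 = 2.37 in².
T = A_s f_y = 2.37 × 80 = 189.6 kips.
a = T/(0.85 f'_c b) = 189.6/(0.85 × 3.1 × 16.1) = 4.469 in.
M_n = T(d − a/2) = 189.6 × (27.3 − 2.2345) = 4752.4 kip·in.

M_n ≈ 4750 kip·in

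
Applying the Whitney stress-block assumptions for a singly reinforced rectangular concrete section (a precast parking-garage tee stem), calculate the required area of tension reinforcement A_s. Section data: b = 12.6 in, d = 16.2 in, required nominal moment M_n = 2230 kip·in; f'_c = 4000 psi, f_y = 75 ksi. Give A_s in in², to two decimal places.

From M_n = 0.85 f'_c a b (d − a/2):
a = d − √(d² − 2M_n/(0.85 f'_c b)) = 16.2 − √(16.2² − 2 × 2230/(0.85 × 4 × 12.6)) = 3.617 in.
A_s = 0.85 f'_c a b / f_y = 0.85 × 4 × 3.617 × 12.6 / 75 = 2.066 in².

A_s ≈ 2.07 in²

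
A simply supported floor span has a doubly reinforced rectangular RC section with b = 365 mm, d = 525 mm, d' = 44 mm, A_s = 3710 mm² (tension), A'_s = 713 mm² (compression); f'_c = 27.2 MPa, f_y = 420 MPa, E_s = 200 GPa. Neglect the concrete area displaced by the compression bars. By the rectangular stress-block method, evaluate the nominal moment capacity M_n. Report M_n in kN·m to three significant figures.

Assume both tension and compression steel yield.
Net tension couple steel: A_s − A'_s = 2997 mm².
a = (A_s − A'_s) f_y / (0.85 f'_c b) = 1258740/(0.85 × 27.2 × 365) = 149.16 mm.
c = a/β₁ = 149.16/0.85 = 175.48 mm; ε'_s = 0.003(c − d')/c = 0.0022 ≥ f_y/E_s = 0.0021, so compression steel does yield.
M_n = (A_s − A'_s) f_y (d − a/2) + A'_s f_y (d − d') = [1258740 × (525 − 74.58) + 299460 × (525 − 44)] × 10⁻⁶ = 566.96 + 144.04 = 711.00 kN·m.

M_n ≈ 711 kN·m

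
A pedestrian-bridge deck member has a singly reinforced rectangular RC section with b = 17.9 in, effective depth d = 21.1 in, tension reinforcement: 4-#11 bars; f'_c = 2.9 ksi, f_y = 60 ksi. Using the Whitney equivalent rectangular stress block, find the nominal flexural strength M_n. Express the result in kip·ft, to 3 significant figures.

M_n ≈ 526 kip·ft

A_s = 4 × 1.56 = 6.24 in².
T = A_s f_y = 6.24 × 60 = 374.4 kips.
a = T/(0.85 f'_c b) = 374.4/(0.85 × 2.9 × 17.9) = 8.485 in.
M_n = T(d − a/2) = 374.4 × (21.1 − 4.2425) = 6311.4 kip·in = 6311.4/12 = 525.95 kip·ft.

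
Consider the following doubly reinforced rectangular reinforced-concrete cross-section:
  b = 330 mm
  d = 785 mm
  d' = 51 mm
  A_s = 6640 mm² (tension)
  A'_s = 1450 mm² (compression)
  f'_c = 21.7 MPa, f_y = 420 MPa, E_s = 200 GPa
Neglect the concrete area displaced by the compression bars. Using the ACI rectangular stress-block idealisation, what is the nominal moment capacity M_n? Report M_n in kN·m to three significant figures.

Assume both tension and compression steel yield.
Net tension couple steel: A_s − A'_s = 5190 mm².
a = (A_s − A'_s) f_y / (0.85 f'_c b) = 2179800/(0.85 × 21.7 × 330) = 358.12 mm.
c = a/β₁ = 358.12/0.85 = 421.32 mm; ε'_s = 0.003(c − d')/c = 0.0026 ≥ f_y/E_s = 0.0021, so compression steel does yield.
M_n = (A_s − A'_s) f_y (d − a/2) + A'_s f_y (d − d') = [2179800 × (785 − 179.06) + 609000 × (785 − 51)] × 10⁻⁶ = 1320.83 + 447.01 = 1767.84 kN·m.

M_n ≈ 1770 kN·m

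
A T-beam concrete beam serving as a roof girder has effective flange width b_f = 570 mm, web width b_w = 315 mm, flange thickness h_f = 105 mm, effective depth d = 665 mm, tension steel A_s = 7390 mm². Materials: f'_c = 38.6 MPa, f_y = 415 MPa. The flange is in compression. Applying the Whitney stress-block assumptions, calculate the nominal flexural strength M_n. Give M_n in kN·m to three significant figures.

M_n ≈ 1760 kN·m

Tension: T = A_s f_y = 7390 × 415 = 3066850 N.
Try a within the flange: a = T/(0.85 f'_c b_f) = 3066850/(0.85 × 38.6 × 570) = 163.99 mm.
a = 163.99 > h_f = 105 mm: the block extends into the web. Split into flange-overhang and web parts.
C_f = 0.85 f'_c (b_f − b_w) h_f = 0.85 × 38.6 × (570 − 315) × 105 = 878488 N.
Remaining web compression depth: a_w = (T − C_f)/(0.85 f'_c b_w) = (3066850 − 878488)/(0.85 × 38.6 × 315) = 211.74 mm.
M_n = C_f(d − h_f/2) + (T − C_f)(d − a_w/2) = 878488 × (665 − 52.5) + 2188362 × (665 − 105.87) = 538.07 + 1223.58 = 1761.65 × 10⁶ N·mm.
M_n = 1761.65 kN·m.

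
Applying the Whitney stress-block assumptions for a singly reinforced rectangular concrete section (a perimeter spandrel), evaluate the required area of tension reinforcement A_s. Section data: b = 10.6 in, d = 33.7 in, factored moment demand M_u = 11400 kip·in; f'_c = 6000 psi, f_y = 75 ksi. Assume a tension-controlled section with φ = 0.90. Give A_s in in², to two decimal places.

A_s ≈ 5.67 in²

M_n = M_u/φ = 11400/0.90 = 12666.7 kip·in.
From M_n = 0.85 f'_c a b (d − a/2):
a = d − √(d² − 2M_n/(0.85 f'_c b)) = 33.7 − √(33.7² − 2 × 12666.7/(0.85 × 6 × 10.6)) = 7.872 in.
A_s = 0.85 f'_c a b / f_y = 0.85 × 6 × 7.872 × 10.6 / 75 = 5.674 in².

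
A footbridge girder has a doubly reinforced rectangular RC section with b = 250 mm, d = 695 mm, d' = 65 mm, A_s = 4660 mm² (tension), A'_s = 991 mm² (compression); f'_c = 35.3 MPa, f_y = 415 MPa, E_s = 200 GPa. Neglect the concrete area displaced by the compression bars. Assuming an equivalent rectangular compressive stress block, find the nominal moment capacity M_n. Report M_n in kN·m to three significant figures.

Assume both tension and compression steel yield.
Net tension couple steel: A_s − A'_s = 3669 mm².
a = (A_s − A'_s) f_y / (0.85 f'_c b) = 1522635/(0.85 × 35.3 × 250) = 202.98 mm.
c = a/β₁ = 202.98/0.798 = 254.36 mm; ε'_s = 0.003(c − d')/c = 0.0022 ≥ f_y/E_s = 0.0021, so compression steel does yield.
M_n = (A_s − A'_s) f_y (d − a/2) + A'_s f_y (d − d') = [1522635 × (695 − 101.49) + 411265 × (695 − 65)] × 10⁻⁶ = 903.70 + 259.10 = 1162.80 kN·m.

M_n ≈ 1160 kN·m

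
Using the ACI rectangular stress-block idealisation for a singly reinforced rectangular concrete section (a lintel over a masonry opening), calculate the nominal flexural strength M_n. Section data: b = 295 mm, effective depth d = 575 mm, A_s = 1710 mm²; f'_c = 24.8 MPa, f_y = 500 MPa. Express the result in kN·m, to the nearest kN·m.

T = A_s f_y = 1710 × 500 = 855000 N = 855 kN.
From C = T: a = T/(0.85 f'_c b) = 855000/(0.85 × 24.8 × 295) = 137.49 mm.
M_n = T(d − a/2) = 855 kN × (575 − 68.745) mm = 432.85 kN·m.

M_n ≈ 433 kN·m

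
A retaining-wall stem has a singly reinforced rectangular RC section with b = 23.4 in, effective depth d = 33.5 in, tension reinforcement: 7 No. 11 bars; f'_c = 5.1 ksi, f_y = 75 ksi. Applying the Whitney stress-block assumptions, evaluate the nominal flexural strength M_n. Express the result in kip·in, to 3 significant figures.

A_s = 7 × 1.56 = 10.92 in².
T = A_s f_y = 10.92 × 75 = 819 kips.
a = T/(0.85 f'_c b) = 819/(0.85 × 5.1 × 23.4) = 8.074 in.
M_n = T(d − a/2) = 819 × (33.5 − 4.037) = 24130.2 kip·in.

M_n ≈ 24100 kip·in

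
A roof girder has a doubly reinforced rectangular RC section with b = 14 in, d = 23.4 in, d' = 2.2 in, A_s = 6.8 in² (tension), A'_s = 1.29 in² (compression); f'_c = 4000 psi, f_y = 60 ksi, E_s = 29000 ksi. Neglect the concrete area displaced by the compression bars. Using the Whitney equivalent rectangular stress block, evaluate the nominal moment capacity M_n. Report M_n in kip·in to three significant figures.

Assume both steels yield.
a = (A_s − A'_s) f_y/(0.85 f'_c b) = (6.8 − 1.29) × 60/(0.85 × 4 × 14) = 6.945 in.
c = a/β₁ = 6.945/0.85 = 8.171 in; ε'_s = 0.003(c − d')/c = 0.0022 ≥ ε_y = 0.0021, so the compression steel yields.
M_n = (A_s − A'_s) f_y (d − a/2) + A'_s f_y (d − d') = 330.6 × (23.4 − 3.4725) + 77.4 × (23.4 − 2.2) = 6588.0 + 1640.9 = 8228.9 kip·in.

M_n ≈ 8230 kip·in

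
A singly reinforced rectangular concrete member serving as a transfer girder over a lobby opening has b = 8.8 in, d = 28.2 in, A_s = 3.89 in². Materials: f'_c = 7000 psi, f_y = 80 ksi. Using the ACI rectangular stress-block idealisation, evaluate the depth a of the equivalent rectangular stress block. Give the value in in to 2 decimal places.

T = A_s f_y = 3.89 × 80 = 311.2 kips.
a = T/(0.85 f'_c b) = 311.2/(0.85 × 7 × 8.8) = 5.94 in.

a ≈ 5.94 in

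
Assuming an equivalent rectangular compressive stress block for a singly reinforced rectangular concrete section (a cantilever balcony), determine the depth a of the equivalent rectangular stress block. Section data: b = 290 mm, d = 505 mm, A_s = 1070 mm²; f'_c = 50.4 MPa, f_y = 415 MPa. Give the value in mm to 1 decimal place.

T = A_s f_y = 1070 × 415 = 444050 N = 444.05 kN.
Setting C = 0.85 f'_c a b equal to T: a = 444050/(0.85 × 50.4 × 290) = 35.7 mm.

a ≈ 35.7 mm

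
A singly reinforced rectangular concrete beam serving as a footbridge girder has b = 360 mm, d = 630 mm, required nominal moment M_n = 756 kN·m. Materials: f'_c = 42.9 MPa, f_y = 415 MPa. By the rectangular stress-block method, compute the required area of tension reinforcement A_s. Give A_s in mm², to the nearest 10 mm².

With M_n = 0.85 f'_c a b (d − a/2), solve the quadratic for a:
a = d − √(d² − 2M_n/(0.85 f'_c b)) = 630 − √(630² − 2 × 756×10⁶/(0.85 × 42.9 × 360)) = 99.23 mm.
A_s = 0.85 f'_c a b / f_y = 0.85 × 42.9 × 99.23 × 360 / 415 = 3138.9 mm².

A_s ≈ 3140 mm²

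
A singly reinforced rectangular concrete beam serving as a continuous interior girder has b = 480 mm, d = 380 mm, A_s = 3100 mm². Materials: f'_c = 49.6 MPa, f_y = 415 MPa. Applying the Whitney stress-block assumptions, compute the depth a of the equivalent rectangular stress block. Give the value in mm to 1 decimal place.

T = A_s f_y = 3100 × 415 = 1286500 N = 1286.5 kN.
Setting C = 0.85 f'_c a b equal to T: a = 1286500/(0.85 × 49.6 × 480) = 63.6 mm.

a ≈ 63.6 mm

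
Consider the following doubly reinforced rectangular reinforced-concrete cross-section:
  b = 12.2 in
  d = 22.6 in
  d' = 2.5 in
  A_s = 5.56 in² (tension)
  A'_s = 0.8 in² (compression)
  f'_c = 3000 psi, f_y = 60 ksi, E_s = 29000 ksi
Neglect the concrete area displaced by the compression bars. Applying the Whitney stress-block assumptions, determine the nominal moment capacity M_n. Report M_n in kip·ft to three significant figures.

Assume both steels yield.
a = (A_s − A'_s) f_y/(0.85 f'_c b) = (5.56 − 0.8) × 60/(0.85 × 3 × 12.2) = 9.180 in.
c = a/β₁ = 9.180/0.85 = 10.800 in; ε'_s = 0.003(c − d')/c = 0.0023 ≥ ε_y = 0.0021, so the compression steel yields.
M_n = (A_s − A'_s) f_y (d − a/2) + A'_s f_y (d − d') = 285.6 × (22.6 − 4.59) + 48 × (22.6 − 2.5) = 5143.7 + 964.8 = 6108.5 kip·in = 6108.5/12 = 509.04 kip·ft.

M_n ≈ 509 kip·ft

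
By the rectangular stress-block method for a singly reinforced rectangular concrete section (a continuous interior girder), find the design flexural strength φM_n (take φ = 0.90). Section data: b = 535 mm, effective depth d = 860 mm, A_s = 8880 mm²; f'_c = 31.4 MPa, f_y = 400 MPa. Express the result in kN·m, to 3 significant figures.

φM_n ≈ 2350 kN·m

T = A_s f_y = 8880 × 400 = 3552000 N = 3552 kN.
From C = T: a = T/(0.85 f'_c b) = 3552000/(0.85 × 31.4 × 535) = 248.75 mm.
M_n = T(d − a/2) = 3552 kN × (860 − 124.375) mm = 2612.94 kN·m.
φM_n = 0.90 × 2612.94 = 2351.65 kN·m.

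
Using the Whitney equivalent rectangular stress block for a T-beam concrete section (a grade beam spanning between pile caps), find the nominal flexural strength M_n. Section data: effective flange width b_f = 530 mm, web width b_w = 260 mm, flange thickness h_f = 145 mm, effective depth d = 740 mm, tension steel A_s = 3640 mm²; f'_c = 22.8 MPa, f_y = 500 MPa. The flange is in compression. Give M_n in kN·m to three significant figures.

Tension: T = A_s f_y = 3640 × 500 = 1820000 N.
Try a within the flange: a = T/(0.85 f'_c b_f) = 1820000/(0.85 × 22.8 × 530) = 177.19 mm.
a = 177.19 > h_f = 145 mm: the block extends into the web. Split into flange-overhang and web parts.
C_f = 0.85 f'_c (b_f − b_w) h_f = 0.85 × 22.8 × (530 − 260) × 145 = 758727 N.
Remaining web compression depth: a_w = (T − C_f)/(0.85 f'_c b_w) = (1820000 − 758727)/(0.85 × 22.8 × 260) = 210.62 mm.
M_n = C_f(d − h_f/2) + (T − C_f)(d − a_w/2) = 758727 × (740 − 72.5) + 1061273 × (740 − 105.31) = 506.45 + 673.58 = 1180.03 × 10⁶ N·mm.
M_n = 1180.03 kN·m.

M_n ≈ 1180 kN·m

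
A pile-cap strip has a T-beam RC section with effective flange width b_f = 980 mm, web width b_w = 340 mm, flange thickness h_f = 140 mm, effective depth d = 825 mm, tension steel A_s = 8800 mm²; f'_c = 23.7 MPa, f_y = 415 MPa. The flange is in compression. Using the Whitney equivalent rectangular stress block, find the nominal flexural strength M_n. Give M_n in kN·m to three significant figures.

Tension: T = A_s f_y = 8800 × 415 = 3652000 N.
Try a within the flange: a = T/(0.85 f'_c b_f) = 3652000/(0.85 × 23.7 × 980) = 184.99 mm.
a = 184.99 > h_f = 140 mm: the block extends into the web. Split into flange-overhang and web parts.
C_f = 0.85 f'_c (b_f − b_w) h_f = 0.85 × 23.7 × (980 − 340) × 140 = 1804992 N.
Remaining web compression depth: a_w = (T − C_f)/(0.85 f'_c b_w) = (3652000 − 1804992)/(0.85 × 23.7 × 340) = 269.66 mm.
M_n = C_f(d − h_f/2) + (T − C_f)(d − a_w/2) = 1804992 × (825 − 70) + 1847008 × (825 − 134.83) = 1362.77 + 1274.75 = 2637.52 × 10⁶ N·mm.
M_n = 2637.52 kN·m.

M_n ≈ 2640 kN·m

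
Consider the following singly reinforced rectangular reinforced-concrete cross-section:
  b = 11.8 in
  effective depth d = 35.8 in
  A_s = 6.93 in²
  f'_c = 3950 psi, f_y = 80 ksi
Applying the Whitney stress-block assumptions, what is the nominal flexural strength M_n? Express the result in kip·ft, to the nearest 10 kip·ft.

M_n ≈ 1330 kip·ft

T = A_s f_y = 6.93 × 80 = 554.4 kips.
a = T/(0.85 f'_c b) = 554.4/(0.85 × 3.95 × 11.8) = 13.993 in.
M_n = T(d − a/2) = 554.4 × (35.8 − 6.9965) = 15968.7 kip·in = 15968.7/12 = 1330.73 kip·ft.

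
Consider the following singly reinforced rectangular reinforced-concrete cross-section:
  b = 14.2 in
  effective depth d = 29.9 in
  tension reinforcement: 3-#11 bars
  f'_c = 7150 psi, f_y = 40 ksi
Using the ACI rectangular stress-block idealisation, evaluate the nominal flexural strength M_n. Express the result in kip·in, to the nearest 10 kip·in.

A_s = 3 × 1.56 = 4.68 in².
T = A_s f_y = 4.68 × 40 = 187.2 kips.
a = T/(0.85 f'_c b) = 187.2/(0.85 × 7.15 × 14.2) = 2.169 in.
M_n = T(d − a/2) = 187.2 × (29.9 − 1.0845) = 5394.3 kip·in.

M_n ≈ 5390 kip·in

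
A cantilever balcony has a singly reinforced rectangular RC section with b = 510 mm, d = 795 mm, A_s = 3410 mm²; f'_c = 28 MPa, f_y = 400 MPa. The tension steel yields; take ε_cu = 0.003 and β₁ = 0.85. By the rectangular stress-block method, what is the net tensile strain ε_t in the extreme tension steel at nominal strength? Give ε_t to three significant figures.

ε_t ≈ 0.0150

a = A_s f_y/(0.85 f'_c b) = 112.37 mm.
β₁ = 0.85, so c = a/β₁ = 112.37/0.85 = 132.20 mm.
From the linear strain diagram with ε_cu = 0.003: ε_t = 0.003 (d − c)/c = 0.003 × (795 − 132.20)/132.20 = 0.0150.
Since ε_t ≥ 0.005, the section is tension-controlled.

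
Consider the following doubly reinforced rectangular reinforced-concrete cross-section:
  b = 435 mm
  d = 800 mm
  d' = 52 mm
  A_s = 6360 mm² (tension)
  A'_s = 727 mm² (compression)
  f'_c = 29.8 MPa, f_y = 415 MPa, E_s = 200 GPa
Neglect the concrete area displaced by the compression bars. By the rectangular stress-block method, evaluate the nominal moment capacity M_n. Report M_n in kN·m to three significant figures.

M_n ≈ 1850 kN·m

Assume both tension and compression steel yield.
Net tension couple steel: A_s − A'_s = 5633 mm².
a = (A_s − A'_s) f_y / (0.85 f'_c b) = 2337695/(0.85 × 29.8 × 435) = 212.16 mm.
c = a/β₁ = 212.16/0.837 = 253.48 mm; ε'_s = 0.003(c − d')/c = 0.0024 ≥ f_y/E_s = 0.0021, so compression steel does yield.
M_n = (A_s − A'_s) f_y (d − a/2) + A'_s f_y (d − d') = [2337695 × (800 − 106.08) + 301705 × (800 − 52)] × 10⁻⁶ = 1622.17 + 225.68 = 1847.85 kN·m.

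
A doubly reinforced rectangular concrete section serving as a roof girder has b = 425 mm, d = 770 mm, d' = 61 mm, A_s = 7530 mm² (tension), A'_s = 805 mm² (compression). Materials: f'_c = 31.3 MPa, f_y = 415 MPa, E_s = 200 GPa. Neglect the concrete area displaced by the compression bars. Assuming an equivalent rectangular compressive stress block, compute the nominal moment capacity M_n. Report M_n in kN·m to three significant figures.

Assume both tension and compression steel yield.
Net tension couple steel: A_s − A'_s = 6725 mm².
a = (A_s − A'_s) f_y / (0.85 f'_c b) = 2790875/(0.85 × 31.3 × 425) = 246.82 mm.
c = a/β₁ = 246.82/0.826 = 298.81 mm; ε'_s = 0.003(c − d')/c = 0.0024 ≥ f_y/E_s = 0.0021, so compression steel does yield.
M_n = (A_s − A'_s) f_y (d − a/2) + A'_s f_y (d − d') = [2790875 × (770 − 123.41) + 334075 × (770 − 61)] × 10⁻⁶ = 1804.55 + 236.86 = 2041.41 kN·m.

M_n ≈ 2040 kN·m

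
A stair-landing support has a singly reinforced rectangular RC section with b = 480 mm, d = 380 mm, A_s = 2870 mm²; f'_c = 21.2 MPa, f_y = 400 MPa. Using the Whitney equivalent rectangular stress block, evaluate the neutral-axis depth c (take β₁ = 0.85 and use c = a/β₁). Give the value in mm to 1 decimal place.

c ≈ 156.1 mm

T = A_s f_y = 2870 × 400 = 1148000 N = 1148 kN.
Setting C = 0.85 f'_c a b equal to T: a = 1148000/(0.85 × 21.2 × 480) = 132.723 mm.
With β₁ = 0.85, c = a/β₁ = 132.723/0.85 = 156.1 mm.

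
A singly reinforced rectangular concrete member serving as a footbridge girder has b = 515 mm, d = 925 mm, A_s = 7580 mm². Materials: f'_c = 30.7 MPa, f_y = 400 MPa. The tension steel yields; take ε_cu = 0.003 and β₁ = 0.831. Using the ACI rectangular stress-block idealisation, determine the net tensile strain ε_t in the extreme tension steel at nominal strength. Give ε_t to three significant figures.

ε_t ≈ 0.00722

a = A_s f_y/(0.85 f'_c b) = 225.61 mm.
β₁ = 0.831, so c = a/β₁ = 225.61/0.831 = 271.49 mm.
From the linear strain diagram with ε_cu = 0.003: ε_t = 0.003 (d − c)/c = 0.003 × (925 − 271.49)/271.49 = 0.00722.
Since ε_t ≥ 0.005, the section is tension-controlled.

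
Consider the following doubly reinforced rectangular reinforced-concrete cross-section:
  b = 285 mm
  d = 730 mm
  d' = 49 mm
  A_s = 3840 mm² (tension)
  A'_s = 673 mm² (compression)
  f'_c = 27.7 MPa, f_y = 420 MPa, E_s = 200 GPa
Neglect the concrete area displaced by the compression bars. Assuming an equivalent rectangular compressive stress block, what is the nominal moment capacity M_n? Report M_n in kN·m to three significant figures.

M_n ≈ 1030 kN·m

Assume both tension and compression steel yield.
Net tension couple steel: A_s − A'_s = 3167 mm².
a = (A_s − A'_s) f_y / (0.85 f'_c b) = 1330140/(0.85 × 27.7 × 285) = 198.22 mm.
c = a/β₁ = 198.22/0.85 = 233.20 mm; ε'_s = 0.003(c − d')/c = 0.0024 ≥ f_y/E_s = 0.0021, so compression steel does yield.
M_n = (A_s − A'_s) f_y (d − a/2) + A'_s f_y (d − d') = [1330140 × (730 − 99.11) + 282660 × (730 − 49)] × 10⁻⁶ = 839.17 + 192.49 = 1031.66 kN·m.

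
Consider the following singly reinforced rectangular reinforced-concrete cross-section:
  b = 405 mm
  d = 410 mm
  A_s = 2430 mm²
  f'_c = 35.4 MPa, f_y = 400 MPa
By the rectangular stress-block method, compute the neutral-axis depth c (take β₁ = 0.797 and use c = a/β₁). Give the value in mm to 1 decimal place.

c ≈ 100.1 mm

T = A_s f_y = 2430 × 400 = 972000 N = 972 kN.
Setting C = 0.85 f'_c a b equal to T: a = 972000/(0.85 × 35.4 × 405) = 79.761 mm.
With β₁ = 0.797, c = a/β₁ = 79.761/0.797 = 100.1 mm.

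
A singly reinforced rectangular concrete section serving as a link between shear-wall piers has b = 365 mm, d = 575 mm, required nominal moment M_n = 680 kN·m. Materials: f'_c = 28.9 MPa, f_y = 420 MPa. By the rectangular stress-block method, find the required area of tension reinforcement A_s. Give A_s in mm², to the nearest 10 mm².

With M_n = 0.85 f'_c a b (d − a/2), solve the quadratic for a:
a = d − √(d² − 2M_n/(0.85 f'_c b)) = 575 − √(575² − 2 × 680×10⁶/(0.85 × 28.9 × 365)) = 151.98 mm.
A_s = 0.85 f'_c a b / f_y = 0.85 × 28.9 × 151.98 × 365 / 420 = 3244.5 mm².

A_s ≈ 3240 mm²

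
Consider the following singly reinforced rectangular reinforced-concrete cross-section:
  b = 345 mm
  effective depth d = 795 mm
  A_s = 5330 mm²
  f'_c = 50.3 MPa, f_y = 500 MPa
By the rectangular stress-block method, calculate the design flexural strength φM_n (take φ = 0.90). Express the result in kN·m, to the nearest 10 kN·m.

T = A_s f_y = 5330 × 500 = 2665000 N = 2665 kN.
From C = T: a = T/(0.85 f'_c b) = 2665000/(0.85 × 50.3 × 345) = 180.67 mm.
M_n = T(d − a/2) = 2665 kN × (795 − 90.335) mm = 1877.93 kN·m.
φM_n = 0.90 × 1877.93 = 1690.14 kN·m.

φM_n ≈ 1690 kN·m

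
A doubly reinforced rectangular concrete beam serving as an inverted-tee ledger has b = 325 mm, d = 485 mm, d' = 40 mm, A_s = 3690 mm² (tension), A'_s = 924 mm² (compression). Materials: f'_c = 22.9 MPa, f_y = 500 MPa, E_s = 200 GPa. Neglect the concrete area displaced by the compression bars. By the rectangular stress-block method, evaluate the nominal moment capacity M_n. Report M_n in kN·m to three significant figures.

M_n ≈ 725 kN·m

Assume both tension and compression steel yield.
Net tension couple steel: A_s − A'_s = 2766 mm².
a = (A_s − A'_s) f_y / (0.85 f'_c b) = 1383000/(0.85 × 22.9 × 325) = 218.62 mm.
c = a/β₁ = 218.62/0.85 = 257.20 mm; ε'_s = 0.003(c − d')/c = 0.0025 ≥ f_y/E_s = 0.0025, so compression steel does yield.
M_n = (A_s − A'_s) f_y (d − a/2) + A'_s f_y (d − d') = [1383000 × (485 − 109.31) + 462000 × (485 − 40)] × 10⁻⁶ = 519.58 + 205.59 = 725.17 kN·m.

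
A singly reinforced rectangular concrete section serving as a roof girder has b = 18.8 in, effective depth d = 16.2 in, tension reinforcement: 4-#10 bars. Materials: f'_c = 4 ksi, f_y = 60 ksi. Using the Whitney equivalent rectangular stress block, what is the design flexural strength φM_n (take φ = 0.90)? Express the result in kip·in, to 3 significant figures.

φM_n ≈ 3790 kip·in

A_s = 4 × 1.27 = 5.08 in².
T = A_s f_y = 5.08 × 60 = 304.8 kips.
a = T/(0.85 f'_c b) = 304.8/(0.85 × 4 × 18.8) = 4.768 in.
M_n = T(d − a/2) = 304.8 × (16.2 − 2.384) = 4211.1 kip·in.
φM_n = 0.90 × 4211.1 = 3790.0 kip·in.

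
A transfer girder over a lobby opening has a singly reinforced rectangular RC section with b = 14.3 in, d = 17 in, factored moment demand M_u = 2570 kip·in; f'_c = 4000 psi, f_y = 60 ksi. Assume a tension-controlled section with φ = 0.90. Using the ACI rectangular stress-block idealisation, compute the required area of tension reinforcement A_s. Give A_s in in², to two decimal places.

M_n = M_u/φ = 2570/0.90 = 2855.56 kip·in.
From M_n = 0.85 f'_c a b (d − a/2):
a = d − √(d² − 2M_n/(0.85 f'_c b)) = 17 − √(17² − 2 × 2855.56/(0.85 × 4 × 14.3)) = 3.903 in.
A_s = 0.85 f'_c a b / f_y = 0.85 × 4 × 3.903 × 14.3 / 60 = 3.163 in².

A_s ≈ 3.16 in²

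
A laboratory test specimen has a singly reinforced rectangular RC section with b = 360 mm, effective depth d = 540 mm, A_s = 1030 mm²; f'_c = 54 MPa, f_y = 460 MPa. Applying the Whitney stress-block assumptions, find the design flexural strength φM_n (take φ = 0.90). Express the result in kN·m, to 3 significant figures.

φM_n ≈ 224 kN·m

T = A_s f_y = 1030 × 460 = 473800 N = 473.8 kN.
From C = T: a = T/(0.85 f'_c b) = 473800/(0.85 × 54 × 360) = 28.67 mm.
M_n = T(d − a/2) = 473.8 kN × (540 − 14.335) mm = 249.06 kN·m.
φM_n = 0.90 × 249.06 = 224.15 kN·m.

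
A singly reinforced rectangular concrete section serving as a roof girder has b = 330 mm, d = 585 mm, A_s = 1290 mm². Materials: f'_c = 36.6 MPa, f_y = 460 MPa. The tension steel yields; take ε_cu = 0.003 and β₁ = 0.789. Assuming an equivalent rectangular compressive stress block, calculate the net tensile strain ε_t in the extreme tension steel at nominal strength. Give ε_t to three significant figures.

a = A_s f_y/(0.85 f'_c b) = 57.80 mm.
β₁ = 0.789, so c = a/β₁ = 57.80/0.789 = 73.26 mm.
From the linear strain diagram with ε_cu = 0.003: ε_t = 0.003 (d − c)/c = 0.003 × (585 − 73.26)/73.26 = 0.0210.
Since ε_t ≥ 0.005, the section is tension-controlled.

ε_t ≈ 0.0210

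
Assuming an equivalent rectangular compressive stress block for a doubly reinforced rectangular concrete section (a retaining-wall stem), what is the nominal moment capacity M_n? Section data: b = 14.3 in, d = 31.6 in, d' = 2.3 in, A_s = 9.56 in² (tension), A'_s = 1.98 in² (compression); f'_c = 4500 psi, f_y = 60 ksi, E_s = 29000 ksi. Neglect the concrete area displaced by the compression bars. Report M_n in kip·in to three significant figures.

Assume both steels yield.
a = (A_s − A'_s) f_y/(0.85 f'_c b) = (9.56 − 1.98) × 60/(0.85 × 4.5 × 14.3) = 8.315 in.
c = a/β₁ = 8.315/0.825 = 10.079 in; ε'_s = 0.003(c − d')/c = 0.0023 ≥ ε_y = 0.0021, so the compression steel yields.
M_n = (A_s − A'_s) f_y (d − a/2) + A'_s f_y (d − d') = 454.8 × (31.6 − 4.1575) + 118.8 × (31.6 − 2.3) = 12480.8 + 3480.8 = 15961.6 kip·in.

M_n ≈ 16000 kip·in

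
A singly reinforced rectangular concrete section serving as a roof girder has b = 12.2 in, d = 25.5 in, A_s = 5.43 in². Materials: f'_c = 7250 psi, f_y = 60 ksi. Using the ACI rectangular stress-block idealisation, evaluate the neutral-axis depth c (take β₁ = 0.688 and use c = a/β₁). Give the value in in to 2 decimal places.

c ≈ 6.30 in

T = A_s f_y = 5.43 × 60 = 325.8 kips.
a = T/(0.85 f'_c b) = 325.8/(0.85 × 7.25 × 12.2) = 4.3335 in.
With β₁ = 0.688, c = a/β₁ = 4.3335/0.688 = 6.30 in.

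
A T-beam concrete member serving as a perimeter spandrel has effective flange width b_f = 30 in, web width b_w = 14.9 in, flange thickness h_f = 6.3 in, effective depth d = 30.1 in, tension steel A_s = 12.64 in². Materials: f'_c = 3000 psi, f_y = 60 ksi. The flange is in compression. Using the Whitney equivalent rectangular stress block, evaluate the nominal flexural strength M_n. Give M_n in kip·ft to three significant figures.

M_n ≈ 1550 kip·ft

Tension: T = A_s f_y = 12.64 × 60 = 758.4 kips.
Try a within the flange: a = T/(0.85 f'_c b_f) = 758.4/(0.85 × 3 × 30) = 9.914 in.
a = 9.914 > h_f = 6.3 in: the block extends into the web. Split into flange-overhang and web parts.
C_f = 0.85 f'_c (b_f − b_w) h_f = 0.85 × 3 × (30 − 14.9) × 6.3 = 242.6 kips.
Remaining web compression depth: a_w = (T − C_f)/(0.85 f'_c b_w) = (758.4 − 242.6)/(0.85 × 3 × 14.9) = 13.575 in.
M_n = C_f(d − h_f/2) + (T − C_f)(d − a_w/2) = 242.6 × (30.1 − 3.15) + 515.8 × (30.1 − 6.7875) = 6538.1 + 12024.6 = 18562.7 kip·in.
M_n = 18562.7/12 = 1546.89 kip·ft.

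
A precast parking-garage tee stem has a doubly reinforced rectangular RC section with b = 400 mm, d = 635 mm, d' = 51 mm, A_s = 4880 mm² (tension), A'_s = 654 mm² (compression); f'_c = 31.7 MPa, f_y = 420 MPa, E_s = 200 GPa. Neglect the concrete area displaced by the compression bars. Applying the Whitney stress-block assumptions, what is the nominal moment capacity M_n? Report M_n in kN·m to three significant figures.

M_n ≈ 1140 kN·m

Assume both tension and compression steel yield.
Net tension couple steel: A_s − A'_s = 4226 mm².
a = (A_s − A'_s) f_y / (0.85 f'_c b) = 1774920/(0.85 × 31.7 × 400) = 164.68 mm.
c = a/β₁ = 164.68/0.824 = 199.85 mm; ε'_s = 0.003(c − d')/c = 0.0022 ≥ f_y/E_s = 0.0021, so compression steel does yield.
M_n = (A_s − A'_s) f_y (d − a/2) + A'_s f_y (d − d') = [1774920 × (635 − 82.34) + 274680 × (635 − 51)] × 10⁻⁶ = 980.93 + 160.41 = 1141.34 kN·m.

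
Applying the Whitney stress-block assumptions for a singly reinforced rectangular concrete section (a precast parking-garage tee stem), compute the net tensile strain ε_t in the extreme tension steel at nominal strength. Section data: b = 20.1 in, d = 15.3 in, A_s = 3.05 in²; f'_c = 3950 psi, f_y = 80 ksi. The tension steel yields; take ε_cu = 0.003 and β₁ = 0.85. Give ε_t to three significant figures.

ε_t ≈ 0.00779

a = A_s f_y/(0.85 f'_c b) = 3.616 in.
β₁ = 0.85, so c = a/β₁ = 3.616/0.85 = 4.254 in.
From the linear strain diagram with ε_cu = 0.003: ε_t = 0.003 (d − c)/c = 0.003 × (15.3 − 4.254)/4.254 = 0.00779.
Since ε_t ≥ 0.005, the section is tension-controlled.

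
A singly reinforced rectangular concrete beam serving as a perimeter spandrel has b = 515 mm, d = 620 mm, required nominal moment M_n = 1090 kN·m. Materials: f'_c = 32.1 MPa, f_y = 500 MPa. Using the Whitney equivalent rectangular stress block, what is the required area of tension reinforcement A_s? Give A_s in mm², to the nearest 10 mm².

With M_n = 0.85 f'_c a b (d − a/2), solve the quadratic for a:
a = d − √(d² − 2M_n/(0.85 f'_c b)) = 620 − √(620² − 2 × 1090×10⁶/(0.85 × 32.1 × 515)) = 141.19 mm.
A_s = 0.85 f'_c a b / f_y = 0.85 × 32.1 × 141.19 × 515 / 500 = 3967.9 mm².

A_s ≈ 3970 mm²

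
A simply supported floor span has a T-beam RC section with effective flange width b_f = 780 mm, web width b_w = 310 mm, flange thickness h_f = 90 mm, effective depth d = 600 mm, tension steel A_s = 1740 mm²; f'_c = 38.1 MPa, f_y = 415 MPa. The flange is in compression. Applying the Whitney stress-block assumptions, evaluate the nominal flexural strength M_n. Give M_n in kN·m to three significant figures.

M_n ≈ 423 kN·m

Tension: T = A_s f_y = 1740 × 415 = 722100 N.
Try a within the flange: a = T/(0.85 f'_c b_f) = 722100/(0.85 × 38.1 × 780) = 28.59 mm.
Since a = 28.59 ≤ h_f = 90 mm, the stress block lies entirely in the flange; analyse as a rectangular beam of width b_f.
M_n = T(d − a/2) = 722100 × (600 − 14.295) = 422.94 × 10⁶ N·mm.
M_n = 422.94 kN·m.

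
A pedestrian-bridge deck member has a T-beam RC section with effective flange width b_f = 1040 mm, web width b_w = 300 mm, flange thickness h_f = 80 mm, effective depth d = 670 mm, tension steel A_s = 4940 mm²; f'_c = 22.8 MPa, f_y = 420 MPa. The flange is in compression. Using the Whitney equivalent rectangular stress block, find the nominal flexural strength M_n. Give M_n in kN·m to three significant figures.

M_n ≈ 1270 kN·m

Tension: T = A_s f_y = 4940 × 420 = 2074800 N.
Try a within the flange: a = T/(0.85 f'_c b_f) = 2074800/(0.85 × 22.8 × 1040) = 102.94 mm.
a = 102.94 > h_f = 80 mm: the block extends into the web. Split into flange-overhang and web parts.
C_f = 0.85 f'_c (b_f − b_w) h_f = 0.85 × 22.8 × (1040 − 300) × 80 = 1147296 N.
Remaining web compression depth: a_w = (T − C_f)/(0.85 f'_c b_w) = (2074800 − 1147296)/(0.85 × 22.8 × 300) = 159.53 mm.
M_n = C_f(d − h_f/2) + (T − C_f)(d − a_w/2) = 1147296 × (670 − 40) + 927504 × (670 − 79.765) = 722.80 + 547.45 = 1270.25 × 10⁶ N·mm.
M_n = 1270.25 kN·m.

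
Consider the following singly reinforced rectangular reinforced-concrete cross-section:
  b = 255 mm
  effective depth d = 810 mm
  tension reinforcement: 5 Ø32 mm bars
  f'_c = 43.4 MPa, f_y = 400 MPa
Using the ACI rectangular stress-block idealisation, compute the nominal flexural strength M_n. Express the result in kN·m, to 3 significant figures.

M_n ≈ 1170 kN·m

A_s = 5 × 804 = 4020 mm².
T = A_s f_y = 4020 × 400 = 1608000 N = 1608 kN.
From C = T: a = T/(0.85 f'_c b) = 1608000/(0.85 × 43.4 × 255) = 170.94 mm.
M_n = T(d − a/2) = 1608 kN × (810 − 85.47) mm = 1165.04 kN·m.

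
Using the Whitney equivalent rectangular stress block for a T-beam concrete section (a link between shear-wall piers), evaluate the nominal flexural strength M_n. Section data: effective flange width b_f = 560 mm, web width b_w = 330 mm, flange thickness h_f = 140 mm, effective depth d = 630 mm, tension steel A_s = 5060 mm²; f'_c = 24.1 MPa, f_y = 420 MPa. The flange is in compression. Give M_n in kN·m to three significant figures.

Tension: T = A_s f_y = 5060 × 420 = 2125200 N.
Try a within the flange: a = T/(0.85 f'_c b_f) = 2125200/(0.85 × 24.1 × 560) = 185.26 mm.
a = 185.26 > h_f = 140 mm: the block extends into the web. Split into flange-overhang and web parts.
C_f = 0.85 f'_c (b_f − b_w) h_f = 0.85 × 24.1 × (560 − 330) × 140 = 659617 N.
Remaining web compression depth: a_w = (T − C_f)/(0.85 f'_c b_w) = (2125200 − 659617)/(0.85 × 24.1 × 330) = 216.80 mm.
M_n = C_f(d − h_f/2) + (T − C_f)(d − a_w/2) = 659617 × (630 − 70) + 1465583 × (630 − 108.4) = 369.39 + 764.45 = 1133.84 × 10⁶ N·mm.
M_n = 1133.84 kN·m.

M_n ≈ 1130 kN·m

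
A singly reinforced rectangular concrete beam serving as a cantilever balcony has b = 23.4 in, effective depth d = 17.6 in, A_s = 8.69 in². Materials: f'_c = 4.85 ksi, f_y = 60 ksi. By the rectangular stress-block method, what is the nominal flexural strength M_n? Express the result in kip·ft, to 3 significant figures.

M_n ≈ 647 kip·ft

T = A_s f_y = 8.69 × 60 = 521.4 kips.
a = T/(0.85 f'_c b) = 521.4/(0.85 × 4.85 × 23.4) = 5.405 in.
M_n = T(d − a/2) = 521.4 × (17.6 − 2.7025) = 7767.6 kip·in = 7767.6/12 = 647.30 kip·ft.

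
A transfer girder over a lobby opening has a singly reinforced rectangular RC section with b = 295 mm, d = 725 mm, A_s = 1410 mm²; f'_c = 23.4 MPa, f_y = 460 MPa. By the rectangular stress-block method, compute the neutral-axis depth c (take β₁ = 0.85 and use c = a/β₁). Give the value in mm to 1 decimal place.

T = A_s f_y = 1410 × 460 = 648600 N = 648.6 kN.
Setting C = 0.85 f'_c a b equal to T: a = 648600/(0.85 × 23.4 × 295) = 110.540 mm.
With β₁ = 0.85, c = a/β₁ = 110.540/0.85 = 130.0 mm.

c ≈ 130.0 mm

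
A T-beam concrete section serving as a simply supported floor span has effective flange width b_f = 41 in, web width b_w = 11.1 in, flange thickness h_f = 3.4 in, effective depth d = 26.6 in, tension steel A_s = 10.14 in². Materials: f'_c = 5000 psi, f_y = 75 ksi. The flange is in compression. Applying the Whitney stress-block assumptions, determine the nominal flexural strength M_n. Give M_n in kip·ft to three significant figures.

Tension: T = A_s f_y = 10.14 × 75 = 760.5 kips.
Try a within the flange: a = T/(0.85 f'_c b_f) = 760.5/(0.85 × 5 × 41) = 4.364 in.
a = 4.364 > h_f = 3.4 in: the block extends into the web. Split into flange-overhang and web parts.
C_f = 0.85 f'_c (b_f − b_w) h_f = 0.85 × 5 × (41 − 11.1) × 3.4 = 432.1 kips.
Remaining web compression depth: a_w = (T − C_f)/(0.85 f'_c b_w) = (760.5 − 432.1)/(0.85 × 5 × 11.1) = 6.961 in.
M_n = C_f(d − h_f/2) + (T − C_f)(d − a_w/2) = 432.1 × (26.6 − 1.7) + 328.4 × (26.6 − 3.4805) = 10759.3 + 7592.4 = 18351.7 kip·in.
M_n = 18351.7/12 = 1529.31 kip·ft.

M_n ≈ 1530 kip·ft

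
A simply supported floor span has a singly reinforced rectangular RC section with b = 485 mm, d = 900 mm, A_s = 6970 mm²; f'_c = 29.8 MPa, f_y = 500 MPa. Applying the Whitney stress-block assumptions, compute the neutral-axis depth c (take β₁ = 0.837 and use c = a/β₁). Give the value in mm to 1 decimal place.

c ≈ 338.9 mm

T = A_s f_y = 6970 × 500 = 3485000 N = 3485 kN.
Setting C = 0.85 f'_c a b equal to T: a = 3485000/(0.85 × 29.8 × 485) = 283.678 mm.
With β₁ = 0.837, c = a/β₁ = 283.678/0.837 = 338.9 mm.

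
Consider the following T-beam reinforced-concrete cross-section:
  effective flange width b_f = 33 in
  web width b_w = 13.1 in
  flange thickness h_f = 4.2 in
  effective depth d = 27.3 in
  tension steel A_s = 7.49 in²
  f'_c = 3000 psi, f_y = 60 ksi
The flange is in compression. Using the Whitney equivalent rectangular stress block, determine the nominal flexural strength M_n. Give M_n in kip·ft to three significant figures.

M_n ≈ 915 kip·ft

Tension: T = A_s f_y = 7.49 × 60 = 449.4 kips.
Try a within the flange: a = T/(0.85 f'_c b_f) = 449.4/(0.85 × 3 × 33) = 5.340 in.
a = 5.340 > h_f = 4.2 in: the block extends into the web. Split into flange-overhang and web parts.
C_f = 0.85 f'_c (b_f − b_w) h_f = 0.85 × 3 × (33 − 13.1) × 4.2 = 213.1 kips.
Remaining web compression depth: a_w = (T − C_f)/(0.85 f'_c b_w) = (449.4 − 213.1)/(0.85 × 3 × 13.1) = 7.074 in.
M_n = C_f(d − h_f/2) + (T − C_f)(d − a_w/2) = 213.1 × (27.3 − 2.1) + 236.3 × (27.3 − 3.537) = 5370.1 + 5615.2 = 10985.3 kip·in.
M_n = 10985.3/12 = 915.44 kip·ft.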